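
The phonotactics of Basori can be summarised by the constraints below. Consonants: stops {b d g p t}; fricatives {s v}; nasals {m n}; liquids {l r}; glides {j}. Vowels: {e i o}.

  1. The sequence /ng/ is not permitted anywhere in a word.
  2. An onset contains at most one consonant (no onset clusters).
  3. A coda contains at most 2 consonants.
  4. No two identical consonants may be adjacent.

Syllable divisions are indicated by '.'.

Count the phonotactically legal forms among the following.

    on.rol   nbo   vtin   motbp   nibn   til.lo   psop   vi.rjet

2

on.rol — σ1 onset /∅/, coda /n/ ok; σ2 onset /r/, coda /l/ ok → phonotactically legal
nbo — violates constraint 2: syllable 1 onset /nb/ has 2 consonants (> 1) → phonotactically illegal
vtin — violates constraint 2: syllable 1 onset /vt/ has 2 consonants (> 1) → phonotactically illegal
motbp — violates constraint 3: syllable 1 coda /tbp/ has 3 consonants (> 2) → phonotactically illegal
nibn — σ1 onset /n/, coda /bn/ (2C) ok → phonotactically legal
til.lo — violates constraint 4: adjacent identical consonants /ll/ → phonotactically illegal
psop — violates constraint 2: syllable 1 onset /ps/ has 2 consonants (> 1) → phonotactically illegal
vi.rjet — violates constraint 2: syllable 2 onset /rj/ has 2 consonants (> 1) → phonotactically illegal
Phonotactically legal: on.rol, nibn → 2.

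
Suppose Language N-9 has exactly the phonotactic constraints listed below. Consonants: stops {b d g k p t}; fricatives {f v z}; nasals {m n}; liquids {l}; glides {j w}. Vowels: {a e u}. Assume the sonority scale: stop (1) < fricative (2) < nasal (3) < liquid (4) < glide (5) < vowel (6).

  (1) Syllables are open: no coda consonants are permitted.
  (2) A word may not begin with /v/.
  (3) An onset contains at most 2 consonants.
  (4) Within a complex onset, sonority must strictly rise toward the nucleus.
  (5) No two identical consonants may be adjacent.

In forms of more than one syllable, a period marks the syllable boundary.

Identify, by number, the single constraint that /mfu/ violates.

4

/mfu/: syllable 1 onset /mf/: /m/ (nasal, 3) → /f/ (fricative, 2) does not rise.
This is a violation of constraint 4: "Within a complex onset, sonority must strictly rise toward the nucleus."
The remaining constraints (1, 2, 3, 5) are satisfied.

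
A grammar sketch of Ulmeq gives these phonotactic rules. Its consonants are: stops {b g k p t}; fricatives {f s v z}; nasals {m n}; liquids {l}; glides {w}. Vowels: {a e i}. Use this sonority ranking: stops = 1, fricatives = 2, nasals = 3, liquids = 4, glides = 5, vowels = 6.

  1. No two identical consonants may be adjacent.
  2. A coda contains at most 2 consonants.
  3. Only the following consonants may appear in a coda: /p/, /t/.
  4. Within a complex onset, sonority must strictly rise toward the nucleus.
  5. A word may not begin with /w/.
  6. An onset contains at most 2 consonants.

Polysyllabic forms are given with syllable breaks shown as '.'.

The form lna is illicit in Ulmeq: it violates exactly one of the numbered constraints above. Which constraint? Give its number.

4

lna: syllable 1 onset /ln/: /l/ (liquid, 4) → /n/ (nasal, 3) does not rise.
This is a violation of constraint 4: "Within a complex onset, sonority must strictly rise toward the nucleus."
The remaining constraints (1, 2, 3, 5, 6) are satisfied.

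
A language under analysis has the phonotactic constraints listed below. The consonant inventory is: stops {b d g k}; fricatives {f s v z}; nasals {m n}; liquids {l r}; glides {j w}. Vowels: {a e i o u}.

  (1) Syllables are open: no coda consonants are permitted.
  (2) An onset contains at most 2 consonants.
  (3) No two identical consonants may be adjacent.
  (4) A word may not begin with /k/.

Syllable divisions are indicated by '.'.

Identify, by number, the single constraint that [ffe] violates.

[ffe]: adjacent identical consonants /ff/.
This is a violation of constraint 3: "No two identical consonants may be adjacent."
The remaining constraints (1, 2, 4) are satisfied.

3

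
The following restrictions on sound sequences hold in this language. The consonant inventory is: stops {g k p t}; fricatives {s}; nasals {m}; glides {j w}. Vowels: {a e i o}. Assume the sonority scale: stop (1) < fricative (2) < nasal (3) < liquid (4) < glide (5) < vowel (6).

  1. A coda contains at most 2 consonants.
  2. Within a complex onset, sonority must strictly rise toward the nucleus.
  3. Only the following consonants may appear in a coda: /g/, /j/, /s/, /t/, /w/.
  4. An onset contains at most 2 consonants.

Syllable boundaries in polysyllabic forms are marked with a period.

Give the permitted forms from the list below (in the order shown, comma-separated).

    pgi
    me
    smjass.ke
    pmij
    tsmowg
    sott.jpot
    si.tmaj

pgi — violates constraint 2: syllable 1 onset /pg/: /p/ (stop, 1) → /g/ (stop, 1) does not rise → not permitted
me — σ1 onset /m/, coda /∅/ ok → permitted
smjass.ke — violates constraint 4: syllable 1 onset /smj/ has 3 consonants (> 2) → not permitted
pmij — σ1 onset /pm/ (1→3 rises), coda /j/ ok → permitted
tsmowg — violates constraint 4: syllable 1 onset /tsm/ has 3 consonants (> 2) → not permitted
sott.jpot — violates constraint 2: syllable 2 onset /jp/: /j/ (glide, 5) → /p/ (stop, 1) does not rise → not permitted
si.tmaj — σ1 onset /s/, coda /∅/ ok; σ2 onset /tm/ (1→3 rises), coda /j/ ok → permitted

me, pmij, si.tmaj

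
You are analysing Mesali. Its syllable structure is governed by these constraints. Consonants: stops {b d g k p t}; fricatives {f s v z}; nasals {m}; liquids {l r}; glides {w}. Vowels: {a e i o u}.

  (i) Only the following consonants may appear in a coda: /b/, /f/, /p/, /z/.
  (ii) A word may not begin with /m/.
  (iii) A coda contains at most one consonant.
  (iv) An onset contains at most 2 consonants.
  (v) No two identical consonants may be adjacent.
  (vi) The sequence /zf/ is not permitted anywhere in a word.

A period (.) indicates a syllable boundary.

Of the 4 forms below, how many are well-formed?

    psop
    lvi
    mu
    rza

3

psop — σ1 onset /ps/ (2C), coda /p/ ok → well-formed
lvi — σ1 onset /lv/ (2C), coda /∅/ ok → well-formed
mu — violates constraint (ii): word begins with /m/ → ill-formed
rza — σ1 onset /rz/ (2C), coda /∅/ ok → well-formed
Well-formed: psop, lvi, rza → 3.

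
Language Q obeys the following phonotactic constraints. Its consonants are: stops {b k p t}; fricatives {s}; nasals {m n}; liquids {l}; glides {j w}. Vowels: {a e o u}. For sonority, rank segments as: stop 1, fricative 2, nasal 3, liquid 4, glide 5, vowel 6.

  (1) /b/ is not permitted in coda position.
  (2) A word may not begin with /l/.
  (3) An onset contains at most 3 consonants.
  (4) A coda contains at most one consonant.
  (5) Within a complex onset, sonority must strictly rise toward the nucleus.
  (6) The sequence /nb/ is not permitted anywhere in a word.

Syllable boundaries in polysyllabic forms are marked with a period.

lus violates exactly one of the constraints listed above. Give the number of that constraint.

2

lus: word begins with /l/.
This is a violation of constraint 2: "A word may not begin with /l/."
The remaining constraints (1, 3, 4, 5, 6) are satisfied.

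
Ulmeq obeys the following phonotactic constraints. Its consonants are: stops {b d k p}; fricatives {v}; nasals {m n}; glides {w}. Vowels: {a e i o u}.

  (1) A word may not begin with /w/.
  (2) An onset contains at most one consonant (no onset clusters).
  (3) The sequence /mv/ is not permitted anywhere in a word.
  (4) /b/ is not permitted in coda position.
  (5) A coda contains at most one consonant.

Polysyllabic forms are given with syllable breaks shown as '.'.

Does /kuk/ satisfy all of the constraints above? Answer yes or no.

/kuk/ — σ1 onset /k/, coda /k/ ok → well-formed

yes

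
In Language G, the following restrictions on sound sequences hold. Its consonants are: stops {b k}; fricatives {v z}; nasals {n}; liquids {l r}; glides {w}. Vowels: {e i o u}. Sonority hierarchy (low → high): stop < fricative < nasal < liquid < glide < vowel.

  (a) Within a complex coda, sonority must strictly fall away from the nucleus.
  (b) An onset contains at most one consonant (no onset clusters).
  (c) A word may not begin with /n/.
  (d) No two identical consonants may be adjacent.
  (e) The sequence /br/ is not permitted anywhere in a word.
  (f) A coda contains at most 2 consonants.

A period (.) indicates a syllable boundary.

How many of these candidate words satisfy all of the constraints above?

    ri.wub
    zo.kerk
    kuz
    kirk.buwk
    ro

5

ri.wub — σ1 onset /r/, coda /∅/ ok; σ2 onset /w/, coda /b/ ok → well-formed
zo.kerk — σ1 onset /z/, coda /∅/ ok; σ2 onset /k/, coda /rk/ (4→1 falls) ok → well-formed
kuz — σ1 onset /k/, coda /z/ ok → well-formed
kirk.buwk — σ1 onset /k/, coda /rk/ (4→1 falls) ok; σ2 onset /b/, coda /wk/ (5→1 falls) ok → well-formed
ro — σ1 onset /r/, coda /∅/ ok → well-formed
Well-formed: ri.wub, zo.kerk, kuz, kirk.buwk, ro → 5.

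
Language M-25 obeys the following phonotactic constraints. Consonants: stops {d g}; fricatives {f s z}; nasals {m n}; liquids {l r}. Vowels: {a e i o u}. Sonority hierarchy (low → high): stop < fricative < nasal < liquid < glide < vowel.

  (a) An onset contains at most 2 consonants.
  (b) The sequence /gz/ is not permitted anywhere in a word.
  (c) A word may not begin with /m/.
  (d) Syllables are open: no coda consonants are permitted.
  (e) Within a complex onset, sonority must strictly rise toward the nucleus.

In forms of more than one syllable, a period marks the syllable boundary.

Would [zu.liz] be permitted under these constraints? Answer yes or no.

no

[zu.liz] — violates constraint (d): syllable 2 coda /z/ has 1 consonant (> 0) → not permitted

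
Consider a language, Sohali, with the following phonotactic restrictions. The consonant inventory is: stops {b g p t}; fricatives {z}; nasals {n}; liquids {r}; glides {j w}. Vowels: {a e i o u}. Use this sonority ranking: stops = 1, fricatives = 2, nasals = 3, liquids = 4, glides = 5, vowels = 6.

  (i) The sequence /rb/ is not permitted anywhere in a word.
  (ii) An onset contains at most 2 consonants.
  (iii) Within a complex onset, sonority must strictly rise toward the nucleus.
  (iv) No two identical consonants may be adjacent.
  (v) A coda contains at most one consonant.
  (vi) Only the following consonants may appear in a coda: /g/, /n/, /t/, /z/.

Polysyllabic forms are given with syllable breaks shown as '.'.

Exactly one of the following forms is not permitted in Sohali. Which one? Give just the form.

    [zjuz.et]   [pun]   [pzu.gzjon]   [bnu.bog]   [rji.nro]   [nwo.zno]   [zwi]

[zjuz.et] — σ1 onset /zj/ (2→5 rises), coda /z/ ok; σ2 onset /∅/, coda /t/ ok → permitted
[pun] — σ1 onset /p/, coda /n/ ok → permitted
[pzu.gzjon] — violates constraint (ii): syllable 2 onset /gzj/ has 3 consonants (> 2) → not permitted
[bnu.bog] — σ1 onset /bn/ (1→3 rises), coda /∅/ ok; σ2 onset /b/, coda /g/ ok → permitted
[rji.nro] — σ1 onset /rj/ (4→5 rises), coda /∅/ ok; σ2 onset /nr/ (3→4 rises), coda /∅/ ok → permitted
[nwo.zno] — σ1 onset /nw/ (3→5 rises), coda /∅/ ok; σ2 onset /zn/ (2→3 rises), coda /∅/ ok → permitted
[zwi] — σ1 onset /zw/ (2→5 rises), coda /∅/ ok → permitted

[pzu.gzjon]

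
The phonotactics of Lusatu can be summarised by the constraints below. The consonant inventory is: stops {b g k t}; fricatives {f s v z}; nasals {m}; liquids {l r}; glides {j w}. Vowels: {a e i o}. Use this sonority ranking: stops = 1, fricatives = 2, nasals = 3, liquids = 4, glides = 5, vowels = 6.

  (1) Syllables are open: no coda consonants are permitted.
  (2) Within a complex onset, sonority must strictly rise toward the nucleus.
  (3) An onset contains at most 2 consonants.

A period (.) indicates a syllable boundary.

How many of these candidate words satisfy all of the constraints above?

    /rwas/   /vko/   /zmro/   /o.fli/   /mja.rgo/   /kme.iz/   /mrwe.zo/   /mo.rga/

/rwas/ — violates constraint 1: syllable 1 coda /s/ has 1 consonant (> 0) → illicit
/vko/ — violates constraint 2: syllable 1 onset /vk/: /v/ (fricative, 2) → /k/ (stop, 1) does not rise → illicit
/zmro/ — violates constraint 3: syllable 1 onset /zmr/ has 3 consonants (> 2) → illicit
/o.fli/ — σ1 onset /∅/, coda /∅/ ok; σ2 onset /fl/ (2→4 rises), coda /∅/ ok → licit
/mja.rgo/ — violates constraint 2: syllable 2 onset /rg/: /r/ (liquid, 4) → /g/ (stop, 1) does not rise → illicit
/kme.iz/ — violates constraint 1: syllable 2 coda /z/ has 1 consonant (> 0) → illicit
/mrwe.zo/ — violates constraint 3: syllable 1 onset /mrw/ has 3 consonants (> 2) → illicit
/mo.rga/ — violates constraint 2: syllable 2 onset /rg/: /r/ (liquid, 4) → /g/ (stop, 1) does not rise → illicit
Licit: /o.fli/ → 1.

1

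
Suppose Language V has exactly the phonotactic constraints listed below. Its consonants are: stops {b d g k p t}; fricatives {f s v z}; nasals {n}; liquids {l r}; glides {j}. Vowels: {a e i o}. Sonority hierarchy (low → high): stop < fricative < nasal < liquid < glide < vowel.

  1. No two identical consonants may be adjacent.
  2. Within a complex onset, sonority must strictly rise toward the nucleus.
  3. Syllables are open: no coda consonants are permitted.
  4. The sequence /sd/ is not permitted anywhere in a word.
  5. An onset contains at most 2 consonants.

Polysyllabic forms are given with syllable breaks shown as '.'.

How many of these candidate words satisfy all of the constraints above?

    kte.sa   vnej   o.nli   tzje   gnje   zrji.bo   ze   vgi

kte.sa — violates constraint 2: syllable 1 onset /kt/: /k/ (stop, 1) → /t/ (stop, 1) does not rise → ill-formed
vnej — violates constraint 3: syllable 1 coda /j/ has 1 consonant (> 0) → ill-formed
o.nli — σ1 onset /∅/, coda /∅/ ok; σ2 onset /nl/ (3→4 rises), coda /∅/ ok → well-formed
tzje — violates constraint 5: syllable 1 onset /tzj/ has 3 consonants (> 2) → ill-formed
gnje — violates constraint 5: syllable 1 onset /gnj/ has 3 consonants (> 2) → ill-formed
zrji.bo — violates constraint 5: syllable 1 onset /zrj/ has 3 consonants (> 2) → ill-formed
ze — σ1 onset /z/, coda /∅/ ok → well-formed
vgi — violates constraint 2: syllable 1 onset /vg/: /v/ (fricative, 2) → /g/ (stop, 1) does not rise → ill-formed
Well-formed: o.nli, ze → 2.

2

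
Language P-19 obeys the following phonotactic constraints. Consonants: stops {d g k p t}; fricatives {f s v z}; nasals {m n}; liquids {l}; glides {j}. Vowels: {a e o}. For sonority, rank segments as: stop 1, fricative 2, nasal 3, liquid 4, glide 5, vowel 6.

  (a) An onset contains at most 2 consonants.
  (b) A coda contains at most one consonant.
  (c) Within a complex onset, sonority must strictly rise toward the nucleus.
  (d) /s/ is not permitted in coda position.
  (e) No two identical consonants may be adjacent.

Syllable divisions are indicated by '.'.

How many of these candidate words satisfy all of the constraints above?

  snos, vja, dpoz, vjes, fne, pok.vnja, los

2

snos — violates constraint (d): syllable 1 coda contains /s/ → illicit
vja — σ1 onset /vj/ (2→5 rises), coda /∅/ ok → licit
dpoz — violates constraint (c): syllable 1 onset /dp/: /d/ (stop, 1) → /p/ (stop, 1) does not rise → illicit
vjes — violates constraint (d): syllable 1 coda contains /s/ → illicit
fne — σ1 onset /fn/ (2→3 rises), coda /∅/ ok → licit
pok.vnja — violates constraint (a): syllable 2 onset /vnj/ has 3 consonants (> 2) → illicit
los — violates constraint (d): syllable 1 coda contains /s/ → illicit
Licit: vja, fne → 2.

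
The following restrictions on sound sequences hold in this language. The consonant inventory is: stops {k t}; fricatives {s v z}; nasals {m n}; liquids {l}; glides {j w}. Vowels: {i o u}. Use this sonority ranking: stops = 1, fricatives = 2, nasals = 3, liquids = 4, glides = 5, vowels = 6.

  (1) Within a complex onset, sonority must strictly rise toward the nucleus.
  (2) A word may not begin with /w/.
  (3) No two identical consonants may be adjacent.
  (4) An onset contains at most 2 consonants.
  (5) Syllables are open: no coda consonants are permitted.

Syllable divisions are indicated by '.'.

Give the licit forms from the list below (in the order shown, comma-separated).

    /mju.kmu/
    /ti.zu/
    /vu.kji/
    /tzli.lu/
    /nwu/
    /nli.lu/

/mju.kmu/ — σ1 onset /mj/ (3→5 rises), coda /∅/ ok; σ2 onset /km/ (1→3 rises), coda /∅/ ok → licit
/ti.zu/ — σ1 onset /t/, coda /∅/ ok; σ2 onset /z/, coda /∅/ ok → licit
/vu.kji/ — σ1 onset /v/, coda /∅/ ok; σ2 onset /kj/ (1→5 rises), coda /∅/ ok → licit
/tzli.lu/ — violates constraint 4: syllable 1 onset /tzl/ has 3 consonants (> 2) → illicit
/nwu/ — σ1 onset /nw/ (3→5 rises), coda /∅/ ok → licit
/nli.lu/ — σ1 onset /nl/ (3→4 rises), coda /∅/ ok; σ2 onset /l/, coda /∅/ ok → licit

/mju.kmu/, /ti.zu/, /vu.kji/, /nwu/, /nli.lu/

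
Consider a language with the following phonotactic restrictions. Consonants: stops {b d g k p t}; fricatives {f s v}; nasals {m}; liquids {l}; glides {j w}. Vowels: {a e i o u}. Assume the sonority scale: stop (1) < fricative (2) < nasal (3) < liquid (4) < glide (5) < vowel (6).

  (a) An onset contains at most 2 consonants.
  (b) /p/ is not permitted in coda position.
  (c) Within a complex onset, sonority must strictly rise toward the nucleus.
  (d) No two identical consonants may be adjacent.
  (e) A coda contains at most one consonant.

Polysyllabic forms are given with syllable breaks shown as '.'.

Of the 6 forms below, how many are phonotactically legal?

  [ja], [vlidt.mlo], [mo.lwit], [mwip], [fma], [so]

4

[ja] — σ1 onset /j/, coda /∅/ ok → phonotactically legal
[vlidt.mlo] — violates constraint (e): syllable 1 coda /dt/ has 2 consonants (> 1) → phonotactically illegal
[mo.lwit] — σ1 onset /m/, coda /∅/ ok; σ2 onset /lw/ (4→5 rises), coda /t/ ok → phonotactically legal
[mwip] — violates constraint (b): syllable 1 coda contains /p/ → phonotactically illegal
[fma] — σ1 onset /fm/ (2→3 rises), coda /∅/ ok → phonotactically legal
[so] — σ1 onset /s/, coda /∅/ ok → phonotactically legal
Phonotactically legal: [ja], [mo.lwit], [fma], [so] → 4.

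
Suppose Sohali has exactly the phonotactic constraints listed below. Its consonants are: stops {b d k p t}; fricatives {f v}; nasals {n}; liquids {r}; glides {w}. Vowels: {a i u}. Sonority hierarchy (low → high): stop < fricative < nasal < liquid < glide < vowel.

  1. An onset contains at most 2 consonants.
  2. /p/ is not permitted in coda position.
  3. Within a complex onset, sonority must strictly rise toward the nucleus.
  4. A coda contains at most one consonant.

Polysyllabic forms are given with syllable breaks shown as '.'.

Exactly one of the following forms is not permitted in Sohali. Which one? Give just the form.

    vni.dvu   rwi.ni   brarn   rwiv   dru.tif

brarn

vni.dvu — σ1 onset /vn/ (2→3 rises), coda /∅/ ok; σ2 onset /dv/ (1→2 rises), coda /∅/ ok → permitted
rwi.ni — σ1 onset /rw/ (4→5 rises), coda /∅/ ok; σ2 onset /n/, coda /∅/ ok → permitted
brarn — violates constraint 4: syllable 1 coda /rn/ has 2 consonants (> 1) → not permitted
rwiv — σ1 onset /rw/ (4→5 rises), coda /v/ ok → permitted
dru.tif — σ1 onset /dr/ (1→4 rises), coda /∅/ ok; σ2 onset /t/, coda /f/ ok → permitted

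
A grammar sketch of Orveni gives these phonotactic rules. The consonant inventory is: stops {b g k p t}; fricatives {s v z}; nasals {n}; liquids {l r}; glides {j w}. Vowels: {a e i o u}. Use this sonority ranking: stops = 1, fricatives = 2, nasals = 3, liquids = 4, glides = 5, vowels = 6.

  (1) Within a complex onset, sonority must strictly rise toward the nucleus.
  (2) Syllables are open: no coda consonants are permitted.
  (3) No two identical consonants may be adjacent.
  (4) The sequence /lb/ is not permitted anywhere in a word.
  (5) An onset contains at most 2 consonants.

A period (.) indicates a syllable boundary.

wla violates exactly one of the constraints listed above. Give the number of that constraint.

1

wla: syllable 1 onset /wl/: /w/ (glide, 5) → /l/ (liquid, 4) does not rise.
This is a violation of constraint 1: "Within a complex onset, sonority must strictly rise toward the nucleus."
The remaining constraints (2, 3, 4, 5) are satisfied.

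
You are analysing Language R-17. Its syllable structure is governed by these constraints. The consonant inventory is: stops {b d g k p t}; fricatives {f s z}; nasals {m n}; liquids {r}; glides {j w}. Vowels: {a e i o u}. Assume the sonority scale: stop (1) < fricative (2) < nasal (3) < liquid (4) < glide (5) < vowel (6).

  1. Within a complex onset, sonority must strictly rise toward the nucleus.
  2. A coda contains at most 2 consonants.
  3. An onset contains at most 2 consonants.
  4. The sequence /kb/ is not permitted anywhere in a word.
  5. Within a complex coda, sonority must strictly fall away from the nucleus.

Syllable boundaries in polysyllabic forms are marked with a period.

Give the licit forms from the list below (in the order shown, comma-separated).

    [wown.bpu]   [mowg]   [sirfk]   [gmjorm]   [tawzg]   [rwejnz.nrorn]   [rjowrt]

[wown.bpu] — violates constraint 1: syllable 2 onset /bp/: /b/ (stop, 1) → /p/ (stop, 1) does not rise → illicit
[mowg] — σ1 onset /m/, coda /wg/ (5→1 falls) ok → licit
[sirfk] — violates constraint 2: syllable 1 coda /rfk/ has 3 consonants (> 2) → illicit
[gmjorm] — violates constraint 3: syllable 1 onset /gmj/ has 3 consonants (> 2) → illicit
[tawzg] — violates constraint 2: syllable 1 coda /wzg/ has 3 consonants (> 2) → illicit
[rwejnz.nrorn] — violates constraint 2: syllable 1 coda /jnz/ has 3 consonants (> 2) → illicit
[rjowrt] — violates constraint 2: syllable 1 coda /wrt/ has 3 consonants (> 2) → illicit

[mowg]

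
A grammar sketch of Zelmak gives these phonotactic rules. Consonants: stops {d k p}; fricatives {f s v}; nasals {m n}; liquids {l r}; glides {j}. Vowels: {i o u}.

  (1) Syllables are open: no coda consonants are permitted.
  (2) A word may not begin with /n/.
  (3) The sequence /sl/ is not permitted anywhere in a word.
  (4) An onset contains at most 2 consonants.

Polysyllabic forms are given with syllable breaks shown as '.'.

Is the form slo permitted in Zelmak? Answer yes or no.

slo — violates constraint 3: contains banned sequence /sl/ → not permitted

no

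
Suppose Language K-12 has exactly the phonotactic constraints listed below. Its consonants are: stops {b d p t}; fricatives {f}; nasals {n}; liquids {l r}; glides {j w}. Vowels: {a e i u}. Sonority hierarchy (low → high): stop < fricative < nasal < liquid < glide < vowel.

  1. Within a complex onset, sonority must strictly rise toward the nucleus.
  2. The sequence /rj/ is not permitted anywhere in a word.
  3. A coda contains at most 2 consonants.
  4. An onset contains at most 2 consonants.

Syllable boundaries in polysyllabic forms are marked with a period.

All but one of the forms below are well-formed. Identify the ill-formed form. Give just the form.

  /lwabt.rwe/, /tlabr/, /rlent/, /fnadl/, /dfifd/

/rlent/

/lwabt.rwe/ — σ1 onset /lw/ (4→5 rises), coda /bt/ (2C) ok; σ2 onset /rw/ (4→5 rises), coda /∅/ ok → well-formed
/tlabr/ — σ1 onset /tl/ (1→4 rises), coda /br/ (2C) ok → well-formed
/rlent/ — violates constraint 1: syllable 1 onset /rl/: /r/ (liquid, 4) → /l/ (liquid, 4) does not rise → ill-formed
/fnadl/ — σ1 onset /fn/ (2→3 rises), coda /dl/ (2C) ok → well-formed
/dfifd/ — σ1 onset /df/ (1→2 rises), coda /fd/ (2C) ok → well-formed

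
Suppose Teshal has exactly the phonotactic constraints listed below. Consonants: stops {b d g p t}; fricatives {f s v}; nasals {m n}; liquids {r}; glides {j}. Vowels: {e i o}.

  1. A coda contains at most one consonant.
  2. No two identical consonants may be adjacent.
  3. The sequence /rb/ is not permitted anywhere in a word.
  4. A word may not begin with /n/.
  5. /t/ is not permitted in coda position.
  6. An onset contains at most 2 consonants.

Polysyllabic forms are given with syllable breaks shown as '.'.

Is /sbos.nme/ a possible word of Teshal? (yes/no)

/sbos.nme/ — σ1 onset /sb/ (2C), coda /s/ ok; σ2 onset /nm/ (2C), coda /∅/ ok → phonotactically legal

yes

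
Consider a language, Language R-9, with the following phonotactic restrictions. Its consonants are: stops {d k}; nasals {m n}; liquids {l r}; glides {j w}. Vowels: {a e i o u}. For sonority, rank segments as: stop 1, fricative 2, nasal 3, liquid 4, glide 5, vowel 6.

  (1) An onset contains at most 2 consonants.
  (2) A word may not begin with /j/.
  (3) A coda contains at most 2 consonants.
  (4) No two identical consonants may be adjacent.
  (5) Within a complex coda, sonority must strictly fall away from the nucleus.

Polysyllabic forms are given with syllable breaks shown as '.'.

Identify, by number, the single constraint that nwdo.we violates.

1

nwdo.we: syllable 1 onset /nwd/ has 3 consonants (> 2).
This is a violation of constraint 1: "An onset contains at most 2 consonants."
The remaining constraints (2, 3, 4, 5) are satisfied.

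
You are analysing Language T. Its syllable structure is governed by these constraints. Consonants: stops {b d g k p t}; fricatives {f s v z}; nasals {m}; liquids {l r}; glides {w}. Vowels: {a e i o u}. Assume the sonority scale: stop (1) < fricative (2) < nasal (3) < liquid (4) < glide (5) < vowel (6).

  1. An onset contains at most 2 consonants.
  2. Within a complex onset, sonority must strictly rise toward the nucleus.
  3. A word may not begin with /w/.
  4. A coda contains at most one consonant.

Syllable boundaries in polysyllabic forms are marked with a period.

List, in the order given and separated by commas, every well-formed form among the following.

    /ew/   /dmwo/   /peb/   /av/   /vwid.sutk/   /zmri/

/ew/, /peb/, /av/

/ew/ — σ1 onset /∅/, coda /w/ ok → well-formed
/dmwo/ — violates constraint 1: syllable 1 onset /dmw/ has 3 consonants (> 2) → ill-formed
/peb/ — σ1 onset /p/, coda /b/ ok → well-formed
/av/ — σ1 onset /∅/, coda /v/ ok → well-formed
/vwid.sutk/ — violates constraint 4: syllable 2 coda /tk/ has 2 consonants (> 1) → ill-formed
/zmri/ — violates constraint 1: syllable 1 onset /zmr/ has 3 consonants (> 2) → ill-formed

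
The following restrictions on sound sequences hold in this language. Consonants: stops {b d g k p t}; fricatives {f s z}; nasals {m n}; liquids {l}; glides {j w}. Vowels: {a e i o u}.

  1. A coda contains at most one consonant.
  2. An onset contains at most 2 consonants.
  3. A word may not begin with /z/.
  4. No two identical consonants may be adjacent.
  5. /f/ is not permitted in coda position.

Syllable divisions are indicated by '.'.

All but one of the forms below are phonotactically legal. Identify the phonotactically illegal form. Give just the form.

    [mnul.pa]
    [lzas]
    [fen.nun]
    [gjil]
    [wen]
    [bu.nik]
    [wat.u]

[mnul.pa] — σ1 onset /mn/ (2C), coda /l/ ok; σ2 onset /p/, coda /∅/ ok → phonotactically legal
[lzas] — σ1 onset /lz/ (2C), coda /s/ ok → phonotactically legal
[fen.nun] — violates constraint 4: adjacent identical consonants /nn/ → phonotactically illegal
[gjil] — σ1 onset /gj/ (2C), coda /l/ ok → phonotactically legal
[wen] — σ1 onset /w/, coda /n/ ok → phonotactically legal
[bu.nik] — σ1 onset /b/, coda /∅/ ok; σ2 onset /n/, coda /k/ ok → phonotactically legal
[wat.u] — σ1 onset /w/, coda /t/ ok; σ2 onset /∅/, coda /∅/ ok → phonotactically legal

[fen.nun]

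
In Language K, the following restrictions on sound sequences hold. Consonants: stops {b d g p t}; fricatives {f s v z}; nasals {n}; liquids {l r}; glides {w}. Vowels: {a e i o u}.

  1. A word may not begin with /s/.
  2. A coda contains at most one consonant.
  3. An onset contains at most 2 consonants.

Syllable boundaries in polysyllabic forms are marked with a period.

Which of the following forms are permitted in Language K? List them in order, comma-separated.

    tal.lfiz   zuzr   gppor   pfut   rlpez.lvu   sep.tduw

tal.lfiz, pfut

tal.lfiz — σ1 onset /t/, coda /l/ ok; σ2 onset /lf/ (2C), coda /z/ ok → permitted
zuzr — violates constraint 2: syllable 1 coda /zr/ has 2 consonants (> 1) → not permitted
gppor — violates constraint 3: syllable 1 onset /gpp/ has 3 consonants (> 2) → not permitted
pfut — σ1 onset /pf/ (2C), coda /t/ ok → permitted
rlpez.lvu — violates constraint 3: syllable 1 onset /rlp/ has 3 consonants (> 2) → not permitted
sep.tduw — violates constraint 1: word begins with /s/ → not permitted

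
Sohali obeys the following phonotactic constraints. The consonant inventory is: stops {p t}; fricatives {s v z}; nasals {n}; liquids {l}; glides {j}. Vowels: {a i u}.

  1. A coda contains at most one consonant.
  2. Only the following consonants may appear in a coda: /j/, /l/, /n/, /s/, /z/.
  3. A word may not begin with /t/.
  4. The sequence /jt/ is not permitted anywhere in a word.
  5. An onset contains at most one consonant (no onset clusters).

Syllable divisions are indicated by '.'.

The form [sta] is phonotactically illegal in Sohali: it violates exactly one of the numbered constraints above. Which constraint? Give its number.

5

[sta]: syllable 1 onset /st/ has 2 consonants (> 1).
This is a violation of constraint 5: "An onset contains at most one consonant (no onset clusters)."
The remaining constraints (1, 2, 3, 4) are satisfied.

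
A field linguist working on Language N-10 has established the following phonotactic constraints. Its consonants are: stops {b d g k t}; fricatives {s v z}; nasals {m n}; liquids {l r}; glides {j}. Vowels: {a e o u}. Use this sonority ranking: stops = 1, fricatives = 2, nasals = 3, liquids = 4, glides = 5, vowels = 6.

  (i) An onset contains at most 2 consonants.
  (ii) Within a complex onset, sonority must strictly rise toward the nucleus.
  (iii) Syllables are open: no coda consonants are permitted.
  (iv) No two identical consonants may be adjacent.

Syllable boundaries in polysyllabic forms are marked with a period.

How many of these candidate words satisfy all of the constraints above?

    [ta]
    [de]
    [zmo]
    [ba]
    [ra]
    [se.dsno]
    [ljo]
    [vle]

[ta] — σ1 onset /t/, coda /∅/ ok → permitted
[de] — σ1 onset /d/, coda /∅/ ok → permitted
[zmo] — σ1 onset /zm/ (2→3 rises), coda /∅/ ok → permitted
[ba] — σ1 onset /b/, coda /∅/ ok → permitted
[ra] — σ1 onset /r/, coda /∅/ ok → permitted
[se.dsno] — violates constraint (i): syllable 2 onset /dsn/ has 3 consonants (> 2) → not permitted
[ljo] — σ1 onset /lj/ (4→5 rises), coda /∅/ ok → permitted
[vle] — σ1 onset /vl/ (2→4 rises), coda /∅/ ok → permitted
Permitted: [ta], [de], [zmo], [ba], [ra], [ljo], [vle] → 7.

7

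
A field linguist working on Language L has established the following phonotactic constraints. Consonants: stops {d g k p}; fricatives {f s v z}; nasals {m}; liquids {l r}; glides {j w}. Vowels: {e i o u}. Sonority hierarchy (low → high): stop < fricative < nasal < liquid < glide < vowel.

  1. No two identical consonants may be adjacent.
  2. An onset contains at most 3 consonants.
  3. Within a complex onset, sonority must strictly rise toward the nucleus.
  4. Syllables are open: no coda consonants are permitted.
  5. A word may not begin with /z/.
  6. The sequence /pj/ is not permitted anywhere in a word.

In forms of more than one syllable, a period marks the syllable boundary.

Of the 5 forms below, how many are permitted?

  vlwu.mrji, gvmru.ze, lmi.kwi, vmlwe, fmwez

1

vlwu.mrji — σ1 onset /vlw/ (2→4→5 rises), coda /∅/ ok; σ2 onset /mrj/ (3→4→5 rises), coda /∅/ ok → permitted
gvmru.ze — violates constraint 2: syllable 1 onset /gvmr/ has 4 consonants (> 3) → not permitted
lmi.kwi — violates constraint 3: syllable 1 onset /lm/: /l/ (liquid, 4) → /m/ (nasal, 3) does not rise → not permitted
vmlwe — violates constraint 2: syllable 1 onset /vmlw/ has 4 consonants (> 3) → not permitted
fmwez — violates constraint 4: syllable 1 coda /z/ has 1 consonant (> 0) → not permitted
Permitted: vlwu.mrji → 1.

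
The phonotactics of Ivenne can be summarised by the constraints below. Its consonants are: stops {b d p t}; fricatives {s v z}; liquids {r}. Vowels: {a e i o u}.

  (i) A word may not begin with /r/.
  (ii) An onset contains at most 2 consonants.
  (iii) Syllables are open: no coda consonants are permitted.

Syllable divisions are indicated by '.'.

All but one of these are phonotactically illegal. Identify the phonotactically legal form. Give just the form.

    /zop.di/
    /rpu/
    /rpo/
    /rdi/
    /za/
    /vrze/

/za/

/zop.di/ — violates constraint (iii): syllable 1 coda /p/ has 1 consonant (> 0) → phonotactically illegal
/rpu/ — violates constraint (i): word begins with /r/ → phonotactically illegal
/rpo/ — violates constraint (i): word begins with /r/ → phonotactically illegal
/rdi/ — violates constraint (i): word begins with /r/ → phonotactically illegal
/za/ — σ1 onset /z/, coda /∅/ ok → phonotactically legal
/vrze/ — violates constraint (ii): syllable 1 onset /vrz/ has 3 consonants (> 2) → phonotactically illegal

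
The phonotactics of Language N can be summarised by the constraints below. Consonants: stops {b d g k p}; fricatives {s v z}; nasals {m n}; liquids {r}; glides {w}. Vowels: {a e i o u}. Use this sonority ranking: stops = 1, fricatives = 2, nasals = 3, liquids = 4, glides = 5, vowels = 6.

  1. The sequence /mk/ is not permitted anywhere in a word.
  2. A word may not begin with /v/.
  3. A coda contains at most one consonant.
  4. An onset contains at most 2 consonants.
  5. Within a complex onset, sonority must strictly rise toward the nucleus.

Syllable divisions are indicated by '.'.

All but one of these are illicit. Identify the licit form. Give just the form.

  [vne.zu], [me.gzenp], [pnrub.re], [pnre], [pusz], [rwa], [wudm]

[rwa]

[vne.zu] — violates constraint 2: word begins with /v/ → illicit
[me.gzenp] — violates constraint 3: syllable 2 coda /np/ has 2 consonants (> 1) → illicit
[pnrub.re] — violates constraint 4: syllable 1 onset /pnr/ has 3 consonants (> 2) → illicit
[pnre] — violates constraint 4: syllable 1 onset /pnr/ has 3 consonants (> 2) → illicit
[pusz] — violates constraint 3: syllable 1 coda /sz/ has 2 consonants (> 1) → illicit
[rwa] — σ1 onset /rw/ (4→5 rises), coda /∅/ ok → licit
[wudm] — violates constraint 3: syllable 1 coda /dm/ has 2 consonants (> 1) → illicit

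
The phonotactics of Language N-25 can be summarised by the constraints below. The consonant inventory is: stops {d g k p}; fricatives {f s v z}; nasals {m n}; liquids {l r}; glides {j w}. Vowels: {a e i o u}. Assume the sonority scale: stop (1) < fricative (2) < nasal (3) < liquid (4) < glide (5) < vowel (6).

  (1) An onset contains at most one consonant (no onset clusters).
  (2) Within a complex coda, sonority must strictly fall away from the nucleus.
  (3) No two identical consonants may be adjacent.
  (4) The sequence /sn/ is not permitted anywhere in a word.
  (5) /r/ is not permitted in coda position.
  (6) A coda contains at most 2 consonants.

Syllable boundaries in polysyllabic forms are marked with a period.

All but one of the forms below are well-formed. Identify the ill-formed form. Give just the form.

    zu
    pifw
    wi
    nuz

pifw

zu — σ1 onset /z/, coda /∅/ ok → well-formed
pifw — violates constraint 2: syllable 1 coda /fw/: /f/ (fricative, 2) → /w/ (glide, 5) does not fall → ill-formed
wi — σ1 onset /w/, coda /∅/ ok → well-formed
nuz — σ1 onset /n/, coda /z/ ok → well-formed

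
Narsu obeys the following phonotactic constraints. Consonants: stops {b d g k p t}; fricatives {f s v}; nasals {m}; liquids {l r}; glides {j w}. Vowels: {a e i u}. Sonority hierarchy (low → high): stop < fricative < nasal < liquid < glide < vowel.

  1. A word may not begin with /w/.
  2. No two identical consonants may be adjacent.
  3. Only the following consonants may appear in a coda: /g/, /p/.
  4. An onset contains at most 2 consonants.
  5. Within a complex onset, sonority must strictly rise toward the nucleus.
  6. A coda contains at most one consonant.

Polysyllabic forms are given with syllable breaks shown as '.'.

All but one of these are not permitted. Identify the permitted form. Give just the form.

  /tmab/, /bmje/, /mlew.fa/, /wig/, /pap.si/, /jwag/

/pap.si/

/tmab/ — violates constraint 3: syllable 1 coda contains /b/, which is not a licensed coda consonant → not permitted
/bmje/ — violates constraint 4: syllable 1 onset /bmj/ has 3 consonants (> 2) → not permitted
/mlew.fa/ — violates constraint 3: syllable 1 coda contains /w/, which is not a licensed coda consonant → not permitted
/wig/ — violates constraint 1: word begins with /w/ → not permitted
/pap.si/ — σ1 onset /p/, coda /p/ ok; σ2 onset /s/, coda /∅/ ok → permitted
/jwag/ — violates constraint 5: syllable 1 onset /jw/: /j/ (glide, 5) → /w/ (glide, 5) does not rise → not permitted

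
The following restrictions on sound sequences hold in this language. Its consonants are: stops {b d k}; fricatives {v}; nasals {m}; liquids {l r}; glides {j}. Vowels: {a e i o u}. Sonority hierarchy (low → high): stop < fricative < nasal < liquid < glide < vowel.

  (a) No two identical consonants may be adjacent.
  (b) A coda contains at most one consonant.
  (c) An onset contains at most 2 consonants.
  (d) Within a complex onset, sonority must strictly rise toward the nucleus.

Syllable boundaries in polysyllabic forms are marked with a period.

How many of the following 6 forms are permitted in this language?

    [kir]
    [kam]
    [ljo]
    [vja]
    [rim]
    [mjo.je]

[kir] — σ1 onset /k/, coda /r/ ok → permitted
[kam] — σ1 onset /k/, coda /m/ ok → permitted
[ljo] — σ1 onset /lj/ (4→5 rises), coda /∅/ ok → permitted
[vja] — σ1 onset /vj/ (2→5 rises), coda /∅/ ok → permitted
[rim] — σ1 onset /r/, coda /m/ ok → permitted
[mjo.je] — σ1 onset /mj/ (3→5 rises), coda /∅/ ok; σ2 onset /j/, coda /∅/ ok → permitted
Permitted: [kir], [kam], [ljo], [vja], [rim], [mjo.je] → 6.

6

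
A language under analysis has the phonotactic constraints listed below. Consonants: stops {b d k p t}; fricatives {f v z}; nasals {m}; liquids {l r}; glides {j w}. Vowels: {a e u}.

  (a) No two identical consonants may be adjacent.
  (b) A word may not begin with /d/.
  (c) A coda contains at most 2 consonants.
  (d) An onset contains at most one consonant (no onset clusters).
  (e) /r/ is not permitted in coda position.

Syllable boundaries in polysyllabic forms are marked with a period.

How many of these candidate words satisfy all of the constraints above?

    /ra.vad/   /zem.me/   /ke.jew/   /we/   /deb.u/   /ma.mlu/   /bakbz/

3

/ra.vad/ — σ1 onset /r/, coda /∅/ ok; σ2 onset /v/, coda /d/ ok → permitted
/zem.me/ — violates constraint (a): adjacent identical consonants /mm/ → not permitted
/ke.jew/ — σ1 onset /k/, coda /∅/ ok; σ2 onset /j/, coda /w/ ok → permitted
/we/ — σ1 onset /w/, coda /∅/ ok → permitted
/deb.u/ — violates constraint (b): word begins with /d/ → not permitted
/ma.mlu/ — violates constraint (d): syllable 2 onset /ml/ has 2 consonants (> 1) → not permitted
/bakbz/ — violates constraint (c): syllable 1 coda /kbz/ has 3 consonants (> 2) → not permitted
Permitted: /ra.vad/, /ke.jew/, /we/ → 3.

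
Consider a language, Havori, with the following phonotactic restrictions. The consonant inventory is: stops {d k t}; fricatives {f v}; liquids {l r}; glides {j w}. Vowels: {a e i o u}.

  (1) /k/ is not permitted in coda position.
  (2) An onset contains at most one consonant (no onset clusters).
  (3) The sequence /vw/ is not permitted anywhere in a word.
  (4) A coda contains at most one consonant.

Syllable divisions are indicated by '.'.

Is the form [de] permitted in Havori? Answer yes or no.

[de] — σ1 onset /d/, coda /∅/ ok → permitted

yes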